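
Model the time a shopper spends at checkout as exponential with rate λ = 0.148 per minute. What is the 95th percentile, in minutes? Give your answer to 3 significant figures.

Set 1 − e^(−λt) = 0.95, so t = −ln(0.05)/λ = 2.9957/0.148 ≈ 20.2414 minutes.

20.2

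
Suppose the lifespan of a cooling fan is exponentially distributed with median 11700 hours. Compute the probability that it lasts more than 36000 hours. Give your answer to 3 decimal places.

For an exponential, median = ln(2)/λ, so λ = ln 2 / 11700 = 0.0000592433 per hour.
P(X > 36000) = e^(−λ·36000) = e^(−2.1328) ≈ 0.119.

0.119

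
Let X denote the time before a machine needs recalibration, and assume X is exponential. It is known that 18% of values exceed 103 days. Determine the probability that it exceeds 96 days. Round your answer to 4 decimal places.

0.2022

e^(−λ·103) = 0.18 ⇒ λ = −ln(0.18)/103 = 0.0166485.
P(X > 96) = e^(−0.0166485·96) = e^(−1.5983) ≈ 0.2022.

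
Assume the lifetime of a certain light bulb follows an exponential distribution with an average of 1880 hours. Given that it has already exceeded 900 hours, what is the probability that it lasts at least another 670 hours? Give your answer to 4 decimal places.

0.7002

The rate is λ = 1/1880 = 0.000531915 per hour.
P(X > s+t | X > s) = e^(−λ(s+t))/e^(−λs) = e^(−λt), independent of s = 900.
P(X > 670) = e^(−0.35638) ≈ 0.7002.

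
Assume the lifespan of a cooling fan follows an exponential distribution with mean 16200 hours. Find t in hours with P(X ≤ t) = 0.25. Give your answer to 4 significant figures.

The rate is λ = 1/16200 = 0.0000617284 per hour.
Set 1 − e^(−λt) = 0.25, so t = −ln(0.75)/λ = 0.28768/0.0000617284 ≈ 4660.45 hours.

4660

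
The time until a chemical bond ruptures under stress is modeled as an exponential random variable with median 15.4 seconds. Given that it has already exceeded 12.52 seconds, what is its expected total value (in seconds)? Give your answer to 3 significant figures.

34.7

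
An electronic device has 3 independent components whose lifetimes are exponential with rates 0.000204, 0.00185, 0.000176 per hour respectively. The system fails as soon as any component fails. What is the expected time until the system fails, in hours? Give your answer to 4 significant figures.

448.4

The time to first failure is exponential with rate Σλ = 0.000204 + 0.00185 + 0.000176 = 0.00223.
E[min] = 1/Σλ = 1/0.00223 = 448.43 hours.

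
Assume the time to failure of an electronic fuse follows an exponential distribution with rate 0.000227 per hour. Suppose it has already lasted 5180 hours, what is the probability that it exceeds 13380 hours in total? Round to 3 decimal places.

The exponential is memoryless, so the remaining time is again Exp(λ): the condition X > 5180 is irrelevant.
P(X > 8200) = e^(−1.8614) ≈ 0.155.

0.155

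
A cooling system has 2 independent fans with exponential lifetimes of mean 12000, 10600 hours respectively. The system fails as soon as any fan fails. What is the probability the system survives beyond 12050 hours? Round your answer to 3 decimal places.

The first failure time is exponential with rate Σλ_i = 1/12000 + 1/10600 = 0.000177673 per hour.
P(min > 12050) = e^(−0.000177673·12050) = e^(−2.141) ≈ 0.118.

0.118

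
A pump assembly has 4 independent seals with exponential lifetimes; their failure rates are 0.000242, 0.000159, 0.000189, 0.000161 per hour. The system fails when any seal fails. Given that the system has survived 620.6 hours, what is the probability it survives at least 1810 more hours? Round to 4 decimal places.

Time to first failure ~ Exp(Σλ) with Σλ = 0.000751.
By memorylessness, P(T > 620.6+1810 | T > 620.6) = P(T > 1810) = e^(−0.000751·1810) ≈ 0.2568.

0.2568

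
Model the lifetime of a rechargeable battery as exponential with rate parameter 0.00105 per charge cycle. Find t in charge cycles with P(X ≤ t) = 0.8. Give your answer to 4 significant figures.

Set 1 − e^(−λt) = 0.8, so t = −ln(0.2)/λ = 1.6094/0.00105 ≈ 1532.8 charge cycles.

1533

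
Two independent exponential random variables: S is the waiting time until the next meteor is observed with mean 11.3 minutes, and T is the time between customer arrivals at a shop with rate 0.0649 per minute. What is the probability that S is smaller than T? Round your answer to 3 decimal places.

0.577

λ_1 = 1/11.3 = 0.0884956, λ_2 = 0.0649.
For independent exponentials, P(S < T) = λ_1/(λ_1+λ_2) = 0.0884956/0.153396 ≈ 0.577.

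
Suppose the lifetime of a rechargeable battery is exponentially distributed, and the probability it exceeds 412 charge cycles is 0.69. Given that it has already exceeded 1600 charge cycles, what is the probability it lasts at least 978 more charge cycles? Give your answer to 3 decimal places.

From e^(−λ·412) = 0.69, λ = −ln(0.69)/412 = 0.00090064.
Memoryless: P(X > 1600+978 | X > 1600) = P(X > 978) = e^(−0.00090064·978) ≈ 0.414.

0.414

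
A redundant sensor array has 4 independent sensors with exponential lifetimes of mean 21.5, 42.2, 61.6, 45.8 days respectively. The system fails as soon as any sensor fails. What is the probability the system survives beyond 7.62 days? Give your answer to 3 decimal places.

0.438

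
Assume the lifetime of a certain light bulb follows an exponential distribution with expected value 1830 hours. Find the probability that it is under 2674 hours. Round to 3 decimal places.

The rate is λ = 1/1830 = 0.000546448 per hour.
P(X ≤ 2674) = 1 − e^(−λ·2674) = 1 − e^(−1.4612) ≈ 0.768.

0.768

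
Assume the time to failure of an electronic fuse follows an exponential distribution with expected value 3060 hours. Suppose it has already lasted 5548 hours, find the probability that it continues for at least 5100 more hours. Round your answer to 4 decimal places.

The rate is λ = 1/3060 = 0.000326797 per hour.
By the memoryless property, P(X > 5548+5100 | X > 5548) = P(X > 5100).
P(X > 5100) = e^(−1.6667) ≈ 0.1889.

0.1889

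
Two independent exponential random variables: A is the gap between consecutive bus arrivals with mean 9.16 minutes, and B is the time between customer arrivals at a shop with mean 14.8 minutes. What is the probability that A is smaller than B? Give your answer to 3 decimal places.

0.618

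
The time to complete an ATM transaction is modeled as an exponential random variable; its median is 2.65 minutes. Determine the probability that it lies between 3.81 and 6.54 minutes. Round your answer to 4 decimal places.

0.1884

For an exponential, median = ln(2)/λ, so λ = ln 2 / 2.65 = 0.261565 per minute.
P(3.81 < X < 6.54) = e^(−λ·3.81) − e^(−λ·6.54) = 0.36915 − 0.18075 ≈ 0.1884.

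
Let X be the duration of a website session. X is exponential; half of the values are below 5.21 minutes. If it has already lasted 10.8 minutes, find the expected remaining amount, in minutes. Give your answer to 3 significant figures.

7.52

For an exponential, median = ln(2)/λ, so λ = ln 2 / 5.21 = 0.133042 per minute.
By memorylessness, the remaining amount past any threshold is again Exp(λ) with mean 1/λ = 7.51644 minutes.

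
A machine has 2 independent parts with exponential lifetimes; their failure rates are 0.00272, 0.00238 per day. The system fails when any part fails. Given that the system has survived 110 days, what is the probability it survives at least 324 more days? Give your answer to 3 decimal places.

0.192

Time to first failure ~ Exp(Σλ) with Σλ = 0.0051.
By memorylessness, P(T > 110+324 | T > 110) = P(T > 324) = e^(−0.0051·324) ≈ 0.192.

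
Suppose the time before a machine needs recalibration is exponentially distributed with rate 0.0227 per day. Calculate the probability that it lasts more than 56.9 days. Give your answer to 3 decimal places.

0.275

P(X > 56.9) = e^(−λ·56.9) = e^(−1.2916) ≈ 0.275.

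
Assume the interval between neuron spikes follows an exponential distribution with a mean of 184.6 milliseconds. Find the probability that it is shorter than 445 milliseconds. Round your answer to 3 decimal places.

0.910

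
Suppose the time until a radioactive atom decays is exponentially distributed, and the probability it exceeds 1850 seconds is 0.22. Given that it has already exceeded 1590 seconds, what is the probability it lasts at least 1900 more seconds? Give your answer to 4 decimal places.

0.2112

From e^(−λ·1850) = 0.22, λ = −ln(0.22)/1850 = 0.000818447.
Memoryless: P(X > 1590+1900 | X > 1590) = P(X > 1900) = e^(−0.000818447·1900) ≈ 0.2112.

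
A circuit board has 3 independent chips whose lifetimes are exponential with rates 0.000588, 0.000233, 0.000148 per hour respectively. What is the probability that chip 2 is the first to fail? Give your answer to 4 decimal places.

0.2405

The time to first failure is exponential with rate Σλ = 0.000588 + 0.000233 + 0.000148 = 0.000969.
P(chip 2 first) = λ_2/Σλ = 0.000233/0.000969 ≈ 0.2405.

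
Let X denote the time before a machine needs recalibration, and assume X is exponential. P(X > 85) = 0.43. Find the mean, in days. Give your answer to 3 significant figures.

101

e^(−λ·85) = 0.43 ⇒ λ = −ln(0.43)/85 = 0.00992906.
Mean = 1/λ = 100.714 days.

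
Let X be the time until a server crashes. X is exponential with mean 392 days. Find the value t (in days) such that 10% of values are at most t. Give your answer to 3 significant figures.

The rate is λ = 1/392 = 0.00255102 per day.
Set 1 − e^(−λt) = 0.1, so t = −ln(0.9)/λ = 0.10536/0.00255102 ≈ 41.3013 days.

41.3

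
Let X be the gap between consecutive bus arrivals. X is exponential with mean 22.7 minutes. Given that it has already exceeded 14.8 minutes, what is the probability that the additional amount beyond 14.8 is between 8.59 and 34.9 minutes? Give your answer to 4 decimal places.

The rate is λ = 1/22.7 = 0.0440529 per minute.
Memoryless: the residual past 14.8 is again Exp(λ).
P(8.59 < residual < 34.9) = e^(−λ·8.59) − e^(−λ·34.9) = 0.68495 − 0.21493 ≈ 0.4700.

0.4700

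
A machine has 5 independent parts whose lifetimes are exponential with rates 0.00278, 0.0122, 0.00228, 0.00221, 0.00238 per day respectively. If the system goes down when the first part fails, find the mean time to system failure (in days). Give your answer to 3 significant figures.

The time to first failure is exponential with rate Σλ = 0.00278 + 0.0122 + 0.00228 + 0.00221 + 0.00238 = 0.02185.
E[min] = 1/Σλ = 1/0.02185 = 45.7666 days.

45.8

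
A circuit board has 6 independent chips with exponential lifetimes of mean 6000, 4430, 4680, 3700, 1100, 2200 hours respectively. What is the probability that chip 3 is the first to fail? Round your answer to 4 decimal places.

Rates: λ_i = 1/mean_i → 0.000166667, 0.000225734, 0.000213675, 0.00027027, 0.000909091, 0.000454545; Σλ = 0.00223998.
P(chip 3 first) = λ_3/Σλ = 0.000213675/0.00223998 ≈ 0.0954.

0.0954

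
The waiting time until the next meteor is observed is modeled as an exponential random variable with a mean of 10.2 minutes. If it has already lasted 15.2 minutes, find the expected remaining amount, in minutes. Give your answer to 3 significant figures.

10.2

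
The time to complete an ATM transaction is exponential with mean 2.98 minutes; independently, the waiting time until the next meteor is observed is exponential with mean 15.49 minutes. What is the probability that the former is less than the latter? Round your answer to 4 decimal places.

0.8387

λ_1 = 1/2.98 = 0.33557, λ_2 = 1/15.49 = 0.0645578.
For independent exponentials, P(the former < the latter) = λ_1/(λ_1+λ_2) = 0.33557/0.400128 ≈ 0.8387.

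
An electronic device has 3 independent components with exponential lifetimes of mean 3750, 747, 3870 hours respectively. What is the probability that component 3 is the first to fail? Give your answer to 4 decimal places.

Rates: λ_i = 1/mean_i → 0.000266667, 0.00133869, 0.000258398; Σλ = 0.00186375.
P(component 3 first) = λ_3/Σλ = 0.000258398/0.00186375 ≈ 0.1386.

0.1386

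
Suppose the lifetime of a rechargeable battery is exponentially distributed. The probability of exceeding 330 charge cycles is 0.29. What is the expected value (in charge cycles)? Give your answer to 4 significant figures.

e^(−λ·330) = 0.29 ⇒ λ = −ln(0.29)/330 = 0.00375113.
Mean = 1/λ = 266.586 charge cycles.

266.6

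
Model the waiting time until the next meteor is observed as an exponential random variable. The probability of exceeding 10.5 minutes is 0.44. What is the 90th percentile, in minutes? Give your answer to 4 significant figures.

29.45

e^(−λ·10.5) = 0.44 ⇒ λ = −ln(0.44)/10.5 = 0.0781886.
90th percentile: 1 − e^(−λt) = 0.9, t = −ln(0.1)/λ = 29.4491 minutes.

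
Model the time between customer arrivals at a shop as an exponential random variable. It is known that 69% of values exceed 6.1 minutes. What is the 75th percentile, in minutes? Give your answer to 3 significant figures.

e^(−λ·6.1) = 0.69 ⇒ λ = −ln(0.69)/6.1 = 0.0608301.
75th percentile: 1 − e^(−λt) = 0.75, t = −ln(0.25)/λ = 22.7896 minutes.

22.8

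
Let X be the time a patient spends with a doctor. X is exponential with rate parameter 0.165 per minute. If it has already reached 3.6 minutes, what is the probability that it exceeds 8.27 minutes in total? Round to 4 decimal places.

P(X > s+t | X > s) = e^(−λ(s+t))/e^(−λs) = e^(−λt), independent of s = 3.6.
P(X > 4.67) = e^(−0.77055) ≈ 0.4628.

0.4628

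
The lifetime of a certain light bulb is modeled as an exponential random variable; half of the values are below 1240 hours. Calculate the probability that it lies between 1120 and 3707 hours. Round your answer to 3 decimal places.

For an exponential, median = ln(2)/λ, so λ = ln 2 / 1240 = 0.00055899 per hour.
P(1120 < X < 3707) = e^(−λ·1120) − e^(−λ·3707) = 0.53469 − 0.12591 ≈ 0.409.

0.409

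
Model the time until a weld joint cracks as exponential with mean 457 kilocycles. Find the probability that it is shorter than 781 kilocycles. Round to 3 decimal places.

The rate is λ = 1/457 = 0.00218818 per kilocycle.
P(X ≤ 781) = 1 − e^(−λ·781) = 1 − e^(−1.709) ≈ 0.819.

0.819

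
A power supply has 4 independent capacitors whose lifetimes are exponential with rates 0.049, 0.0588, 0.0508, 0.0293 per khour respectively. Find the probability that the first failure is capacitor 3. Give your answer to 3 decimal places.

The time to first failure is exponential with rate Σλ = 0.049 + 0.0588 + 0.0508 + 0.0293 = 0.1879.
P(capacitor 3 first) = λ_3/Σλ = 0.0508/0.1879 ≈ 0.270.

0.270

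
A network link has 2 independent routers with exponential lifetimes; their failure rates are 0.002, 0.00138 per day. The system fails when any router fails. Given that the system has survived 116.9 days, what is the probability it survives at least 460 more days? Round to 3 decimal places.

0.211

Time to first failure ~ Exp(Σλ) with Σλ = 0.00338.
By memorylessness, P(T > 116.9+460 | T > 116.9) = P(T > 460) = e^(−0.00338·460) ≈ 0.211.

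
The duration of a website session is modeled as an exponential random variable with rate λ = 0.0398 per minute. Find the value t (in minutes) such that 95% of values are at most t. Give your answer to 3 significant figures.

75.3

Set 1 − e^(−λt) = 0.95, so t = −ln(0.05)/λ = 2.9957/0.0398 ≈ 75.2697 minutes.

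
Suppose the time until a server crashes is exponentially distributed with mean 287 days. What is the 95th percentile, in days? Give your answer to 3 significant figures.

The rate is λ = 1/287 = 0.00348432 per day.
Set 1 − e^(−λt) = 0.95, so t = −ln(0.05)/λ = 2.9957/0.00348432 ≈ 859.775 days.

860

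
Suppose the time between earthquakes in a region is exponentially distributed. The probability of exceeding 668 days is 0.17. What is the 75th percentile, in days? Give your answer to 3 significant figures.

e^(−λ·668) = 0.17 ⇒ λ = −ln(0.17)/668 = 0.00265263.
75th percentile: 1 − e^(−λt) = 0.75, t = −ln(0.25)/λ = 522.611 days.

523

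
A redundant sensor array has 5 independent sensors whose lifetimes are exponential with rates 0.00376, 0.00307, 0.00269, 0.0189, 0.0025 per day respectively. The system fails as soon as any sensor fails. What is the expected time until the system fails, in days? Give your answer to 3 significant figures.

The time to first failure is exponential with rate Σλ = 0.00376 + 0.00307 + 0.00269 + 0.0189 + 0.0025 = 0.03092.
E[min] = 1/Σλ = 1/0.03092 = 32.3415 days.

32.3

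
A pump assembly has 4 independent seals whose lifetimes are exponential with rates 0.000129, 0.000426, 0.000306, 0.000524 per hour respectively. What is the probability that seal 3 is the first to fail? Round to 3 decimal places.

The time to first failure is exponential with rate Σλ = 0.000129 + 0.000426 + 0.000306 + 0.000524 = 0.001385.
P(seal 3 first) = λ_3/Σλ = 0.000306/0.001385 ≈ 0.221.

0.221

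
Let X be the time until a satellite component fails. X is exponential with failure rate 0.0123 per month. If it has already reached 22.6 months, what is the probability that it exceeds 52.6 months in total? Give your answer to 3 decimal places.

0.691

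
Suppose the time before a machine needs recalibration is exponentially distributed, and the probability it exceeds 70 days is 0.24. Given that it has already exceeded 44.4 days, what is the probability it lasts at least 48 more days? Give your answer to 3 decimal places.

0.376

From e^(−λ·70) = 0.24, λ = −ln(0.24)/70 = 0.0203874.
Memoryless: P(X > 44.4+48 | X > 44.4) = P(X > 48) = e^(−0.0203874·48) ≈ 0.376.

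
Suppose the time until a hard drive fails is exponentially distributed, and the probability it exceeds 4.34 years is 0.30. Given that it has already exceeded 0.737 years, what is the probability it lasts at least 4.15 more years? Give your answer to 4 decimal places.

From e^(−λ·4.34) = 0.30, λ = −ln(0.30)/4.34 = 0.277413.
Memoryless: P(X > 0.737+4.15 | X > 0.737) = P(X > 4.15) = e^(−0.277413·4.15) ≈ 0.3162.

0.3162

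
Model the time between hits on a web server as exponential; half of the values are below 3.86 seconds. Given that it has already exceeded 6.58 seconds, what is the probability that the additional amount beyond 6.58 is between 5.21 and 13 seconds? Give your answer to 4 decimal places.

For an exponential, median = ln(2)/λ, so λ = ln 2 / 3.86 = 0.179572 per second.
Memoryless: the residual past 6.58 is again Exp(λ).
P(5.21 < residual < 13) = e^(−λ·5.21) − e^(−λ·13) = 0.39236 − 0.09687 ≈ 0.2955.

0.2955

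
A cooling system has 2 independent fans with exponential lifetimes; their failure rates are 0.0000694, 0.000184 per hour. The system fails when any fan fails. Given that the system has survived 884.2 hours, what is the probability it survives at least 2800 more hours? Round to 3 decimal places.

Time to first failure ~ Exp(Σλ) with Σλ = 0.0002534.
By memorylessness, P(T > 884.2+2800 | T > 884.2) = P(T > 2800) = e^(−0.0002534·2800) ≈ 0.492.

0.492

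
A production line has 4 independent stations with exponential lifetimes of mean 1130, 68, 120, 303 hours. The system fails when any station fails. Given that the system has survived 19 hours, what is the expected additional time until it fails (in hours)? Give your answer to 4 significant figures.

36.73

First-failure rate Σλ = 1/1130 + 1/68 + 1/120 + 1/303 = 0.0272245.
By memorylessness the expected residual is 1/Σλ = 36.7316 hours, regardless of the 19 already elapsed.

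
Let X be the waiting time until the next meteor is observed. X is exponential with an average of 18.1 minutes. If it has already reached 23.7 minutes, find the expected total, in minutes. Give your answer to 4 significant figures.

41.80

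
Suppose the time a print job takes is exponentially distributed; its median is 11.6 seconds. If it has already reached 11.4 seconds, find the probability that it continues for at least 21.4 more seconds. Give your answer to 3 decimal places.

0.278

For an exponential, median = ln(2)/λ, so λ = ln 2 / 11.6 = 0.0597541 per second.
By the memoryless property, P(X > 11.4+21.4 | X > 11.4) = P(X > 21.4).
P(X > 21.4) = e^(−1.2787) ≈ 0.278.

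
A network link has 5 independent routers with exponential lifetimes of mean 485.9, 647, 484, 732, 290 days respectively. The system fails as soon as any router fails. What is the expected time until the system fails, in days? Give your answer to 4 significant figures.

The first failure time is exponential with rate Σλ_i = 1/485.9 + 1/647 + 1/484 + 1/732 + 1/290 = 0.0104841 per day.
E[min] = 1/Σλ = 1/0.0104841 = 95.3821 days.

95.38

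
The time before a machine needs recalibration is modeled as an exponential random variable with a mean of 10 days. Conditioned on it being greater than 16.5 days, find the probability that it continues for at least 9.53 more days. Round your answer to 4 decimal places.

The rate is λ = 1/10 = 0.1 per day.
The exponential is memoryless, so the remaining time is again Exp(λ): the condition X > 16.5 is irrelevant.
P(X > 9.53) = e^(−0.953) ≈ 0.3856.

0.3856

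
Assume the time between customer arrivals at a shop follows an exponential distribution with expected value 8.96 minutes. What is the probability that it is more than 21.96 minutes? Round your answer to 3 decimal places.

The rate is λ = 1/8.96 = 0.111607 per minute.
P(X > 21.96) = e^(−λ·21.96) = e^(−2.4509) ≈ 0.086.

0.086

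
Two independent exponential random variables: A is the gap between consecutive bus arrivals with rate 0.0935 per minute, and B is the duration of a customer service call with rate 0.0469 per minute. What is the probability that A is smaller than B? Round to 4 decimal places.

λ_1 = 0.0935, λ_2 = 0.0469.
For independent exponentials, P(A < B) = λ_1/(λ_1+λ_2) = 0.0935/0.1404 ≈ 0.6660.

0.6660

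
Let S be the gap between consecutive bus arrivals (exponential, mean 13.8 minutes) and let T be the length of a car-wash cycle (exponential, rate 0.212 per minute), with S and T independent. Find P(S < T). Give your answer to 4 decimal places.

λ_1 = 1/13.8 = 0.0724638, λ_2 = 0.212.
For independent exponentials, P(S < T) = λ_1/(λ_1+λ_2) = 0.0724638/0.284464 ≈ 0.2547.

0.2547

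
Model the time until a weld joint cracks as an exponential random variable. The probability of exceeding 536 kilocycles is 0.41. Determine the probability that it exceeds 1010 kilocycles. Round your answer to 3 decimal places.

e^(−λ·536) = 0.41 ⇒ λ = −ln(0.41)/536 = 0.00166343.
P(X > 1010) = e^(−0.00166343·1010) = e^(−1.6801) ≈ 0.186.

0.186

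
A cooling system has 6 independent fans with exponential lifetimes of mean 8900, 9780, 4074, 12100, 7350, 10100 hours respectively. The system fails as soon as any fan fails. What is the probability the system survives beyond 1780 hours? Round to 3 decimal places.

The first failure time is exponential with rate Σλ_i = 1/8900 + 1/9780 + 1/4074 + 1/12100 + 1/7350 + 1/10100 = 0.000777777 per hour.
P(min > 1780) = e^(−0.000777777·1780) = e^(−1.3844) ≈ 0.250.

0.250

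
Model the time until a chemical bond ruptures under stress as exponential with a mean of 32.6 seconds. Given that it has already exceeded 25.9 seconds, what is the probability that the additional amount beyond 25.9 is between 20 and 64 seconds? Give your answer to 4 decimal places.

The rate is λ = 1/32.6 = 0.0306748 per second.
Memoryless: the residual past 25.9 is again Exp(λ).
P(20 < residual < 64) = e^(−λ·20) − e^(−λ·64) = 0.54145 − 0.14041 ≈ 0.4010.

0.4010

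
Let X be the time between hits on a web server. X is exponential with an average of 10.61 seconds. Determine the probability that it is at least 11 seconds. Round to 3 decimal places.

0.355

The rate is λ = 1/10.61 = 0.0942507 per second.
P(X > 11) = e^(−λ·11) = e^(−1.0368) ≈ 0.355.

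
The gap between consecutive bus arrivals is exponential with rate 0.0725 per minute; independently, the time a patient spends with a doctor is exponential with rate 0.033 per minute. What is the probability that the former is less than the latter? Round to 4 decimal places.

0.6872

λ_1 = 0.0725, λ_2 = 0.033.
For independent exponentials, P(the former < the latter) = λ_1/(λ_1+λ_2) = 0.0725/0.1055 ≈ 0.6872.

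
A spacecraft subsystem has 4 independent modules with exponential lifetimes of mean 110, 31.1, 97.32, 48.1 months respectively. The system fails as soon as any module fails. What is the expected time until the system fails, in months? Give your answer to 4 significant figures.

13.83

The first failure time is exponential with rate Σλ_i = 1/110 + 1/31.1 + 1/97.32 + 1/48.1 = 0.0723107 per month.
E[min] = 1/Σλ = 1/0.0723107 = 13.8292 months.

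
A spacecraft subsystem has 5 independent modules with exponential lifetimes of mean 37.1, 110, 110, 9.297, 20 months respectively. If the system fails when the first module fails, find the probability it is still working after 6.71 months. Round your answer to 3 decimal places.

0.257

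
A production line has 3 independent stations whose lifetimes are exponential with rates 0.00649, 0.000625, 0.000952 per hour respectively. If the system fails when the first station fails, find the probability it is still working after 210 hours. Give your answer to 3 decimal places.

The time to first failure is exponential with rate Σλ = 0.00649 + 0.000625 + 0.000952 = 0.008067.
P(min > 210) = e^(−0.008067·210) = e^(−1.6941) ≈ 0.184.

0.184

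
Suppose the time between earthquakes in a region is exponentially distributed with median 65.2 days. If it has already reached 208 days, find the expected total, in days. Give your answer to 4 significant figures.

For an exponential, median = ln(2)/λ, so λ = ln 2 / 65.2 = 0.0106311 per day.
By memorylessness, E[X | X > 208] = 208 + 1/λ = 208 + 94.0637 = 302.064 days.

302.1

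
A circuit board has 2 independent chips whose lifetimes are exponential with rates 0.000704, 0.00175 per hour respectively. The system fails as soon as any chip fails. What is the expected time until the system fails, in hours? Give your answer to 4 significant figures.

407.5

The time to first failure is exponential with rate Σλ = 0.000704 + 0.00175 = 0.002454.
E[min] = 1/Σλ = 1/0.002454 = 407.498 hours.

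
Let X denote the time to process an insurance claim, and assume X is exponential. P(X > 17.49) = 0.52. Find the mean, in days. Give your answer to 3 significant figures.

e^(−λ·17.49) = 0.52 ⇒ λ = −ln(0.52)/17.49 = 0.0373886.
Mean = 1/λ = 26.7461 days.

26.7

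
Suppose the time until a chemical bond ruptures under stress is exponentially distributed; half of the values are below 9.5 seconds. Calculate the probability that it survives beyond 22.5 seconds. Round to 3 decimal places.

0.194

For an exponential, median = ln(2)/λ, so λ = ln 2 / 9.5 = 0.0729629 per second.
P(X > 22.5) = e^(−λ·22.5) = e^(−1.6417) ≈ 0.194.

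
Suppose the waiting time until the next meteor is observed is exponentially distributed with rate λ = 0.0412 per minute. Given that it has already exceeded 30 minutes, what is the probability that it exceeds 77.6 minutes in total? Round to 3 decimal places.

0.141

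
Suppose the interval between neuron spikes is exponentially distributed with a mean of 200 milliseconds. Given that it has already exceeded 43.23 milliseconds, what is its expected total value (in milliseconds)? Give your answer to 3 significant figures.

The rate is λ = 1/200 = 0.005 per millisecond.
By memorylessness, E[X | X > 43.23] = 43.23 + 1/λ = 43.23 + 200 = 243.23 milliseconds.

243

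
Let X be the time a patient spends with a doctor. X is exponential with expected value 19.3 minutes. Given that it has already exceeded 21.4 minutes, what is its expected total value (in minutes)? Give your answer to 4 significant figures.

The rate is λ = 1/19.3 = 0.0518135 per minute.
By memorylessness, E[X | X > 21.4] = 21.4 + 1/λ = 21.4 + 19.3 = 40.7 minutes.

40.70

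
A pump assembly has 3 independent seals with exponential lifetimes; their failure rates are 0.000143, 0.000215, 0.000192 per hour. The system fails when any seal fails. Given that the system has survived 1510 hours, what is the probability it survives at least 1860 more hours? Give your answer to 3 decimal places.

0.360

Time to first failure ~ Exp(Σλ) with Σλ = 0.00055.
By memorylessness, P(T > 1510+1860 | T > 1510) = P(T > 1860) = e^(−0.00055·1860) ≈ 0.360.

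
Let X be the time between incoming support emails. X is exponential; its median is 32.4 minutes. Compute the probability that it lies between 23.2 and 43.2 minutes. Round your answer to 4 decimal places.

0.2119

For an exponential, median = ln(2)/λ, so λ = ln 2 / 32.4 = 0.0213934 per minute.
P(23.2 < X < 43.2) = e^(−λ·23.2) − e^(−λ·43.2) = 0.60876 − 0.39685 ≈ 0.2119.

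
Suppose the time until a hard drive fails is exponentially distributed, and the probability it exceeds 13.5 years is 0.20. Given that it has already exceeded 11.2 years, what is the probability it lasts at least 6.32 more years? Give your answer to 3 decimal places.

0.471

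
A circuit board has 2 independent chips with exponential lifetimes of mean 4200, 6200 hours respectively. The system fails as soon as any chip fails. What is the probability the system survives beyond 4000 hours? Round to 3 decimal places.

The first failure time is exponential with rate Σλ_i = 1/4200 + 1/6200 = 0.000399386 per hour.
P(min > 4000) = e^(−0.000399386·4000) = e^(−1.5975) ≈ 0.202.

0.202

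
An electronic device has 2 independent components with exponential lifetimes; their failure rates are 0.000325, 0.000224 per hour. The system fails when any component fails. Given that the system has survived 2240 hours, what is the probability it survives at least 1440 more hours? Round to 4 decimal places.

0.4536

Time to first failure ~ Exp(Σλ) with Σλ = 0.000549.
By memorylessness, P(T > 2240+1440 | T > 2240) = P(T > 1440) = e^(−0.000549·1440) ≈ 0.4536.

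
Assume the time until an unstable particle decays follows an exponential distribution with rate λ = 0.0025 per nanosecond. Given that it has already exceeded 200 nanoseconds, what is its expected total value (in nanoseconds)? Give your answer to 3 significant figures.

By memorylessness, E[X | X > 200] = 200 + 1/λ = 200 + 400 = 600 nanoseconds.

600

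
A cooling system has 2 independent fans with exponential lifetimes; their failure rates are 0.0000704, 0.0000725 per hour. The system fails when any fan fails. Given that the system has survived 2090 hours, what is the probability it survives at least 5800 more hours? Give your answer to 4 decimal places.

Time to first failure ~ Exp(Σλ) with Σλ = 0.0001429.
By memorylessness, P(T > 2090+5800 | T > 2090) = P(T > 5800) = e^(−0.0001429·5800) ≈ 0.4366.

0.4366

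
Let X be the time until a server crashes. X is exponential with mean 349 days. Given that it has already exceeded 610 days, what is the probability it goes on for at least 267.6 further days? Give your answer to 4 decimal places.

The rate is λ = 1/349 = 0.00286533 per day.
P(X > s+t | X > s) = e^(−λ(s+t))/e^(−λs) = e^(−λt), independent of s = 610.
P(X > 267.6) = e^(−0.76676) ≈ 0.4645.

0.4645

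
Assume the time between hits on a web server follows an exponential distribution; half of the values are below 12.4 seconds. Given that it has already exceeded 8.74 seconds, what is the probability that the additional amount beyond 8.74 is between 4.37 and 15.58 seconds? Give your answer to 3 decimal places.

For an exponential, median = ln(2)/λ, so λ = ln 2 / 12.4 = 0.055899 per second.
Memoryless: the residual past 8.74 is again Exp(λ).
P(4.37 < residual < 15.58) = e^(−λ·4.37) − e^(−λ·15.58) = 0.78327 − 0.41857 ≈ 0.365.

0.365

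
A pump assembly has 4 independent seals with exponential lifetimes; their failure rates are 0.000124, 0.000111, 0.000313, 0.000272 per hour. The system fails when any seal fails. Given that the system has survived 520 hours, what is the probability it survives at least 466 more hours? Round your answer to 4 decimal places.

Time to first failure ~ Exp(Σλ) with Σλ = 0.00082.
By memorylessness, P(T > 520+466 | T > 520) = P(T > 466) = e^(−0.00082·466) ≈ 0.6824.

0.6824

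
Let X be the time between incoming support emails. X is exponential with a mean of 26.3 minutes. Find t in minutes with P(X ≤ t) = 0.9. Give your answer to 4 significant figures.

60.56

The rate is λ = 1/26.3 = 0.0380228 per minute.
Set 1 − e^(−λt) = 0.9, so t = −ln(0.1)/λ = 2.3026/0.0380228 ≈ 60.558 minutes.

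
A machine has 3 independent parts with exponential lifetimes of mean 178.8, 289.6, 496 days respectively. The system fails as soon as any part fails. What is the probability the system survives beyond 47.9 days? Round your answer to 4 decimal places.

The first failure time is exponential with rate Σλ_i = 1/178.8 + 1/289.6 + 1/496 = 0.011062 per day.
P(min > 47.9) = e^(−0.011062·47.9) = e^(−0.52987) ≈ 0.5887.

0.5887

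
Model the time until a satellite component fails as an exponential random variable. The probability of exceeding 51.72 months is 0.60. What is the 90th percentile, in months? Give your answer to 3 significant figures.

e^(−λ·51.72) = 0.60 ⇒ λ = −ln(0.60)/51.72 = 0.00987675.
90th percentile: 1 − e^(−λt) = 0.9, t = −ln(0.1)/λ = 233.132 months.

233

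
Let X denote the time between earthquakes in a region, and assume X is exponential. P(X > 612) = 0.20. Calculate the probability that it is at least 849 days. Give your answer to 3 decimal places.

0.107

e^(−λ·612) = 0.20 ⇒ λ = −ln(0.20)/612 = 0.0026298.
P(X > 849) = e^(−0.0026298·849) = e^(−2.2327) ≈ 0.107.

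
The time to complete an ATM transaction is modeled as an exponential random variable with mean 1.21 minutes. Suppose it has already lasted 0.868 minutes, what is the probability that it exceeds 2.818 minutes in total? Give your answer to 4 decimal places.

The rate is λ = 1/1.21 = 0.826446 per minute.
P(X > s+t | X > s) = e^(−λ(s+t))/e^(−λs) = e^(−λt), independent of s = 0.868.
P(X > 1.95) = e^(−1.6116) ≈ 0.1996.

0.1996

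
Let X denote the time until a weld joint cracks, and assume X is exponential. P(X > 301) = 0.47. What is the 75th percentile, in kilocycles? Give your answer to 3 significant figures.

553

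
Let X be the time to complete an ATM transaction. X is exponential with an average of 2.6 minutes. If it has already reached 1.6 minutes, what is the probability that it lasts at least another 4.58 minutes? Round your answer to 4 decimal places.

0.1718

The rate is λ = 1/2.6 = 0.384615 per minute.
The exponential is memoryless, so the remaining time is again Exp(λ): the condition X > 1.6 is irrelevant.
P(X > 4.58) = e^(−1.7615) ≈ 0.1718.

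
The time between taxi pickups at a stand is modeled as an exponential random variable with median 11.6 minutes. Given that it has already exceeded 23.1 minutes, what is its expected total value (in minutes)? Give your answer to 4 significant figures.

39.84

For an exponential, median = ln(2)/λ, so λ = ln 2 / 11.6 = 0.0597541 per minute.
By memorylessness, E[X | X > 23.1] = 23.1 + 1/λ = 23.1 + 16.7353 = 39.8353 minutes.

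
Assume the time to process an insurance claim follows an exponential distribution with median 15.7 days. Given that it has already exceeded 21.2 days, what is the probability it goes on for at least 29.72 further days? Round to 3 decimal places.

0.269

For an exponential, median = ln(2)/λ, so λ = ln 2 / 15.7 = 0.0441495 per day.
By the memoryless property, P(X > 21.2+29.72 | X > 21.2) = P(X > 29.72).
P(X > 29.72) = e^(−1.3121) ≈ 0.269.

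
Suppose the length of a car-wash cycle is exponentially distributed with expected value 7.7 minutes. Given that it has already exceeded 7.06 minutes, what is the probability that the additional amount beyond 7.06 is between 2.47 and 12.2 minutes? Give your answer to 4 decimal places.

0.5205

The rate is λ = 1/7.7 = 0.12987 per minute.
Memoryless: the residual past 7.06 is again Exp(λ).
P(2.47 < residual < 12.2) = e^(−λ·2.47) − e^(−λ·12.2) = 0.72558 − 0.20507 ≈ 0.5205.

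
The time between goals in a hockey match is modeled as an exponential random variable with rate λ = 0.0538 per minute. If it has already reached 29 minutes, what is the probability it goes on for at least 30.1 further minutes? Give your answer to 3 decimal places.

0.198

By the memoryless property, P(X > 29+30.1 | X > 29) = P(X > 30.1).
P(X > 30.1) = e^(−1.6194) ≈ 0.198.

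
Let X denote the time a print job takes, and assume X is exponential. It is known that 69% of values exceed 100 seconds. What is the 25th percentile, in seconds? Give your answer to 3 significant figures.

77.5

e^(−λ·100) = 0.69 ⇒ λ = −ln(0.69)/100 = 0.00371064.
25th percentile: 1 − e^(−λt) = 0.25, t = −ln(0.75)/λ = 77.529 seconds.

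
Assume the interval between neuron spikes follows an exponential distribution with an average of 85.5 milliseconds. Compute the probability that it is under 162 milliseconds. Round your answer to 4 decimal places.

0.8496

The rate is λ = 1/85.5 = 0.0116959 per millisecond.
P(X ≤ 162) = 1 − e^(−λ·162) = 1 − e^(−1.8947) ≈ 0.8496.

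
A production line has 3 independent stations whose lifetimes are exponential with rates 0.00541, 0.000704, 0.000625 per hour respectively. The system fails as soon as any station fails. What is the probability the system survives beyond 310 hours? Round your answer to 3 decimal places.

0.124

The time to first failure is exponential with rate Σλ = 0.00541 + 0.000704 + 0.000625 = 0.006739.
P(min > 310) = e^(−0.006739·310) = e^(−2.0891) ≈ 0.124.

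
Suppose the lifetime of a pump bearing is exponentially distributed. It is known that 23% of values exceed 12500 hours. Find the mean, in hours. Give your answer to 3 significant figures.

8510

e^(−λ·12500) = 0.23 ⇒ λ = −ln(0.23)/12500 = 0.000117574.
Mean = 1/λ = 8505.28 hours.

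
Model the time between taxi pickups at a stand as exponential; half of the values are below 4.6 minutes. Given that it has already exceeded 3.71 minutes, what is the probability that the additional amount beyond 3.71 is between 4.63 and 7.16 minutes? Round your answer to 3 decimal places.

0.158

For an exponential, median = ln(2)/λ, so λ = ln 2 / 4.6 = 0.150684 per minute.
Memoryless: the residual past 3.71 is again Exp(λ).
P(4.63 < residual < 7.16) = e^(−λ·4.63) − e^(−λ·7.16) = 0.49774 − 0.33997 ≈ 0.158.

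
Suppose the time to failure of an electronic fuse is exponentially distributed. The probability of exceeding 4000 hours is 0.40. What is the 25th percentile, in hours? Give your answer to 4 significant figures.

e^(−λ·4000) = 0.40 ⇒ λ = −ln(0.40)/4000 = 0.000229073.
25th percentile: 1 − e^(−λt) = 0.25, t = −ln(0.75)/λ = 1255.85 hours.

1256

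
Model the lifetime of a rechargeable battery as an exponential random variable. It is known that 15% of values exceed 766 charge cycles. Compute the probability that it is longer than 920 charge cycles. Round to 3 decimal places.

e^(−λ·766) = 0.15 ⇒ λ = −ln(0.15)/766 = 0.00247666.
P(X > 920) = e^(−0.00247666·920) = e^(−2.2785) ≈ 0.102.

0.102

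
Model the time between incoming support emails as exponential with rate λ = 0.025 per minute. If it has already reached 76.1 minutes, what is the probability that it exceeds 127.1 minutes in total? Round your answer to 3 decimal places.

By the memoryless property, P(X > 76.1+51 | X > 76.1) = P(X > 51).
P(X > 51) = e^(−1.275) ≈ 0.279.

0.279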